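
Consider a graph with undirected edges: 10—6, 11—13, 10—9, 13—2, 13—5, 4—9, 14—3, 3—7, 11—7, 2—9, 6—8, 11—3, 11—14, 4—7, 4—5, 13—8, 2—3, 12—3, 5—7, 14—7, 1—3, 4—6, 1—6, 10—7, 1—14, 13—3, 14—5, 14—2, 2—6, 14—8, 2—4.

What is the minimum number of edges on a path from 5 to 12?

3

Level 0: 5
Level 1: 4, 7, 13, 14
Level 2: 1, 2, 3, 6, 8, 9, 10, 11
Level 3: 12
12 first appears at level 3.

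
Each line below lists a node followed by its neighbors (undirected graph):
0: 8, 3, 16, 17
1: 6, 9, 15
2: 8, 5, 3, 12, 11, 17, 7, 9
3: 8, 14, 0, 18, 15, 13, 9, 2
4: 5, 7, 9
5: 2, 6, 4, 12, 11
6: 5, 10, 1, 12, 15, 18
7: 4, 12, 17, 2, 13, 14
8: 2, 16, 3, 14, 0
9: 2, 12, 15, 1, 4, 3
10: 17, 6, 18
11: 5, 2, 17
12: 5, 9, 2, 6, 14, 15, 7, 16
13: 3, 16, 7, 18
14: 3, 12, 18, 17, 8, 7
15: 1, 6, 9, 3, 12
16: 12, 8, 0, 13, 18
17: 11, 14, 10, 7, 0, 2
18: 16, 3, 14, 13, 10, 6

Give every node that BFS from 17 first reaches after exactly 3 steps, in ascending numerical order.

1, 15

Level 0: 17
Level 1: 0, 2, 7, 10, 11, 14
Level 2: 3, 4, 5, 6, 8, 9, 12, 13, 16, 18
Level 3: 1, 15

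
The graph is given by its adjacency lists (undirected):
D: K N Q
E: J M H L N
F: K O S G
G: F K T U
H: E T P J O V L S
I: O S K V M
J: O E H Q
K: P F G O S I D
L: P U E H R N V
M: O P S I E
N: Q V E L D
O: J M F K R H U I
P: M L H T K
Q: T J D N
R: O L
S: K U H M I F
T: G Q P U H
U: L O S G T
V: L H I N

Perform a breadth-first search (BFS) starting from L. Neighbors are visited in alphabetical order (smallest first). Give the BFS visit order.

L, E, H, N, P, R, U, V, J, M, O, S, T, D, Q, K, G, I, F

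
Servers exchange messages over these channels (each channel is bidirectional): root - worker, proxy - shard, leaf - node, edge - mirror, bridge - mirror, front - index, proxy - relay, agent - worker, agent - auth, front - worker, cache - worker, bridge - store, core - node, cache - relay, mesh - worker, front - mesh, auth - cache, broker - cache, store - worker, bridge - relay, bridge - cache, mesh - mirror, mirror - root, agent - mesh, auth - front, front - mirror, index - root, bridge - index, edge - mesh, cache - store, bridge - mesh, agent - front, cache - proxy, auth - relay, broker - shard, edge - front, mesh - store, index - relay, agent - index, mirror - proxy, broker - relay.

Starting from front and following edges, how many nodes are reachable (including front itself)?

BFS from front visits: front, worker, mirror, mesh, index, edge, auth, agent, store, root, cache, proxy, bridge, relay, broker, shard
Reachable nodes: 16 of 19 total.

16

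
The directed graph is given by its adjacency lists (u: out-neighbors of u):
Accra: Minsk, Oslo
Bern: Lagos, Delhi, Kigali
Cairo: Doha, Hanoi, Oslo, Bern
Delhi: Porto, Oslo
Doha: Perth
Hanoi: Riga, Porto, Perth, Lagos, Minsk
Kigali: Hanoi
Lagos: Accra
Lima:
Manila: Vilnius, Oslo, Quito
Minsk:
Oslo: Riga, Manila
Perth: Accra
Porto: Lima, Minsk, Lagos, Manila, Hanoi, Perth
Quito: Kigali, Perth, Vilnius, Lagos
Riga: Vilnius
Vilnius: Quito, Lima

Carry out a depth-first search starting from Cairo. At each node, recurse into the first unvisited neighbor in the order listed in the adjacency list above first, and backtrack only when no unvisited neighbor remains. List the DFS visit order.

Cairo, Doha, Perth, Accra, Minsk, Oslo, Riga, Vilnius, Quito, Kigali, Hanoi, Porto, Lima, Lagos, Manila, Bern, Delhi

Visit Cairo
Cairo → Doha
Doha → Perth
Perth → Accra
Accra → Minsk
Accra → Oslo
Oslo → Riga
Riga → Vilnius
Vilnius → Quito
Quito → Kigali
Kigali → Hanoi
Hanoi → Porto
Porto → Lima
Porto → Lagos
Porto → Manila
Cairo → Bern
Bern → Delhi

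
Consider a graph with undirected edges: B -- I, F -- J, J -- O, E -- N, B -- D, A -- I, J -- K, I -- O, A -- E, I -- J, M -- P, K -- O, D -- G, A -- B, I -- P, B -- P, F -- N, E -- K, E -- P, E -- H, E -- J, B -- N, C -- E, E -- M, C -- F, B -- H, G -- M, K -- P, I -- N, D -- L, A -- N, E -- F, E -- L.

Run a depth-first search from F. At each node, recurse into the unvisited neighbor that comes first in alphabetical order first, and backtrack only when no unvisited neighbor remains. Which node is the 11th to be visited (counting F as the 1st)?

J

Visit F
F → C
C → E
E → A
A → B
B → D
D → G
G → M
M → P
P → I
I → J
J → K
K → O
I → N
D → L
B → H

Visit order: F, C, E, A, B, D, G, M, P, I, J, K, O, N, L, H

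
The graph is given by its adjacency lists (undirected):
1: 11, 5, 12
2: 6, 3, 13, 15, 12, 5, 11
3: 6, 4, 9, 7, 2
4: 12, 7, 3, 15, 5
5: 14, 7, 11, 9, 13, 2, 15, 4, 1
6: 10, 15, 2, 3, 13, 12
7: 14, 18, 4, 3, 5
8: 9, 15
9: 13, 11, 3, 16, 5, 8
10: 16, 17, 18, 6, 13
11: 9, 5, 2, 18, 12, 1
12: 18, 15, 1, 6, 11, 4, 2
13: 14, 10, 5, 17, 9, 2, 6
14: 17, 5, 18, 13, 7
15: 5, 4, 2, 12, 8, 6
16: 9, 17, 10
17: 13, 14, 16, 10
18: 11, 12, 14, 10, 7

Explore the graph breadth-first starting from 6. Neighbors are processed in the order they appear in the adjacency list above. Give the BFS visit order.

6 10 15 2 3 13 12 16 17 18 5 4 8 11 9 7 14 1

Visit 6; enqueue 10, 15, 2, 3, 13, 12 → queue [10, 15, 2, 3, 13, 12]
Visit 10; enqueue 16, 17, 18 → queue [15, 2, 3, 13, 12, 16, 17, 18]
Visit 15; enqueue 5, 4, 8 → queue [2, 3, 13, 12, 16, 17, 18, 5, 4, 8]
Visit 2; enqueue 11 → queue [3, 13, 12, 16, 17, 18, 5, 4, 8, 11]
Visit 3; enqueue 9, 7 → queue [13, 12, 16, 17, 18, 5, 4, 8, 11, 9, 7]
Visit 13; enqueue 14 → queue [12, 16, 17, 18, 5, 4, 8, 11, 9, 7, 14]
Visit 12; enqueue 1 → queue [16, 17, 18, 5, 4, 8, 11, 9, 7, 14, 1]
Visit 16 → queue [17, 18, 5, 4, 8, 11, 9, 7, 14, 1]
Visit 17 → queue [18, 5, 4, 8, 11, 9, 7, 14, 1]
Visit 18 → queue [5, 4, 8, 11, 9, 7, 14, 1]
Visit 5 → queue [4, 8, 11, 9, 7, 14, 1]
Visit 4 → queue [8, 11, 9, 7, 14, 1]
Visit 8 → queue [11, 9, 7, 14, 1]
Visit 11 → queue [9, 7, 14, 1]
Visit 9 → queue [7, 14, 1]
Visit 7 → queue [14, 1]
Visit 14 → queue [1]
Visit 1 → queue []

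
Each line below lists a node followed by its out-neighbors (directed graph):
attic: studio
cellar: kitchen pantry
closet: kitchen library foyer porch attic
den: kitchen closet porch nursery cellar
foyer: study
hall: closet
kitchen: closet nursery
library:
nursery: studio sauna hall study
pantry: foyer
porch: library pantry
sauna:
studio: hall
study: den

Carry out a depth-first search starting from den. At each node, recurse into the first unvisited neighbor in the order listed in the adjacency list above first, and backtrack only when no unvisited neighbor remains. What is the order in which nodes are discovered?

Visit den
den → kitchen
kitchen → closet
closet → library
closet → foyer
foyer → study
closet → porch
porch → pantry
closet → attic
attic → studio
studio → hall
kitchen → nursery
nursery → sauna
den → cellar

den -> kitchen -> closet -> library -> foyer -> study -> porch -> pantry -> attic -> studio -> hall -> nursery -> sauna -> cellar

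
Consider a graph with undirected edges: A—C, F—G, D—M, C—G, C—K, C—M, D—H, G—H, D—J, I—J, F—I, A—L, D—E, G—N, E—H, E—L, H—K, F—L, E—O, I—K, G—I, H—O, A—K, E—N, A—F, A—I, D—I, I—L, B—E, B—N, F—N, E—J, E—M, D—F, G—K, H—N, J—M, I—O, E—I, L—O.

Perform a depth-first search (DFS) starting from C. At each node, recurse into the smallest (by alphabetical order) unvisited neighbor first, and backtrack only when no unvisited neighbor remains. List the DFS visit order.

C, A, F, D, E, B, N, G, H, K, I, J, M, L, O

Visit C
C → A
A → F
F → D
D → E
E → B
B → N
N → G
G → H
H → K
K → I
I → J
J → M
I → L
L → O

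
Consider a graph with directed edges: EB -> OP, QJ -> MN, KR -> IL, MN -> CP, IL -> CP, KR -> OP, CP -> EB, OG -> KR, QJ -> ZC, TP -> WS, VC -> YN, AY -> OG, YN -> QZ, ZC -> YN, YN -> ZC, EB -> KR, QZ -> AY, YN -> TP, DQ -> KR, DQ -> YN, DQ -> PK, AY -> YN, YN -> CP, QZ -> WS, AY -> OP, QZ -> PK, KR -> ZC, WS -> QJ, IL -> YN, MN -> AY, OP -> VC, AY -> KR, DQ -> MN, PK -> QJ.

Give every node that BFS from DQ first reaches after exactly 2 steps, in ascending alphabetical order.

AY, CP, IL, OP, QJ, QZ, TP, ZC

Level 0: DQ
Level 1: KR, MN, PK, YN
Level 2: AY, CP, IL, OP, QJ, QZ, TP, ZC
Level 3: EB, OG, VC, WS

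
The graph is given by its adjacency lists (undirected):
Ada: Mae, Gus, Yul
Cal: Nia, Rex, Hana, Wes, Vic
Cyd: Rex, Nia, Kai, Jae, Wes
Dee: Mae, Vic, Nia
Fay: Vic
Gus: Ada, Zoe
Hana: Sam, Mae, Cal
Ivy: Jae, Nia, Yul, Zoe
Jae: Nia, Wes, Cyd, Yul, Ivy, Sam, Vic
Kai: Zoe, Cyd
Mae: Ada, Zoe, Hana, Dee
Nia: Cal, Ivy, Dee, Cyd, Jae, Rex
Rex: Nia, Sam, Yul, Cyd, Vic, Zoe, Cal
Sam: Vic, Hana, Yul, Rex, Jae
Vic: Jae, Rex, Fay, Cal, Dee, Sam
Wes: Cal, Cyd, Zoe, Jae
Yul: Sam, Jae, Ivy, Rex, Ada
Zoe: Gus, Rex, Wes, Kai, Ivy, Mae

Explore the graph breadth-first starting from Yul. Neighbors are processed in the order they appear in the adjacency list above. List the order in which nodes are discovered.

Visit Yul; enqueue Sam, Jae, Ivy, Rex, Ada → queue [Sam, Jae, Ivy, Rex, Ada]
Visit Sam; enqueue Vic, Hana → queue [Jae, Ivy, Rex, Ada, Vic, Hana]
Visit Jae; enqueue Nia, Wes, Cyd → queue [Ivy, Rex, Ada, Vic, Hana, Nia, Wes, Cyd]
Visit Ivy; enqueue Zoe → queue [Rex, Ada, Vic, Hana, Nia, Wes, Cyd, Zoe]
Visit Rex; enqueue Cal → queue [Ada, Vic, Hana, Nia, Wes, Cyd, Zoe, Cal]
Visit Ada; enqueue Mae, Gus → queue [Vic, Hana, Nia, Wes, Cyd, Zoe, Cal, Mae, Gus]
Visit Vic; enqueue Fay, Dee → queue [Hana, Nia, Wes, Cyd, Zoe, Cal, Mae, Gus, Fay, Dee]
Visit Hana → queue [Nia, Wes, Cyd, Zoe, Cal, Mae, Gus, Fay, Dee]
Visit Nia → queue [Wes, Cyd, Zoe, Cal, Mae, Gus, Fay, Dee]
Visit Wes → queue [Cyd, Zoe, Cal, Mae, Gus, Fay, Dee]
Visit Cyd; enqueue Kai → queue [Zoe, Cal, Mae, Gus, Fay, Dee, Kai]
Visit Zoe → queue [Cal, Mae, Gus, Fay, Dee, Kai]
Visit Cal → queue [Mae, Gus, Fay, Dee, Kai]
Visit Mae → queue [Gus, Fay, Dee, Kai]
Visit Gus → queue [Fay, Dee, Kai]
Visit Fay → queue [Dee, Kai]
Visit Dee → queue [Kai]
Visit Kai → queue []

Yul, Sam, Jae, Ivy, Rex, Ada, Vic, Hana, Nia, Wes, Cyd, Zoe, Cal, Mae, Gus, Fay, Dee, Kai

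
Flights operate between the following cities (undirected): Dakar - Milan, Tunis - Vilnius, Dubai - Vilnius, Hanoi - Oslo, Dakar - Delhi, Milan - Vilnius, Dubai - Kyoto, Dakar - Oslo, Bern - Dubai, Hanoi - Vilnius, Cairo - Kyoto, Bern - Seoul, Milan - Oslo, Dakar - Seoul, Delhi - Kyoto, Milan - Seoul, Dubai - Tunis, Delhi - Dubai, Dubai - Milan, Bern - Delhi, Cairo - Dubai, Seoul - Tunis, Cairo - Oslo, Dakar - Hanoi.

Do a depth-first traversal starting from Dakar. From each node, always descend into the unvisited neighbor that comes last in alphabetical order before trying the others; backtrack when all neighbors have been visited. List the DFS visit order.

Visit Dakar
Dakar → Seoul
Seoul → Tunis
Tunis → Vilnius
Vilnius → Milan
Milan → Oslo
Oslo → Hanoi
Oslo → Cairo
Cairo → Kyoto
Kyoto → Dubai
Dubai → Delhi
Delhi → Bern

Dakar, Seoul, Tunis, Vilnius, Milan, Oslo, Hanoi, Cairo, Kyoto, Dubai, Delhi, Bern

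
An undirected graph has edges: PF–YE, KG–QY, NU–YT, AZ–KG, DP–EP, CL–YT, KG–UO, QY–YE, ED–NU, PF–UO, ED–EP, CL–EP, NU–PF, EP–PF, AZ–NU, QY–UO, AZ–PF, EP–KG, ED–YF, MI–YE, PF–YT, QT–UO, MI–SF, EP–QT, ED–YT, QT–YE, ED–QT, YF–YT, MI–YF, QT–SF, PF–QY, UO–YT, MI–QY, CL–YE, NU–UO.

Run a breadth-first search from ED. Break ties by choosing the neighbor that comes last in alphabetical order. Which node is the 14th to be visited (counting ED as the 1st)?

Visit ED; enqueue YT, YF, QT, NU, EP → queue [YT, YF, QT, NU, EP]
Visit YT; enqueue UO, PF, CL → queue [YF, QT, NU, EP, UO, PF, CL]
Visit YF; enqueue MI → queue [QT, NU, EP, UO, PF, CL, MI]
Visit QT; enqueue YE, SF → queue [NU, EP, UO, PF, CL, MI, YE, SF]
Visit NU; enqueue AZ → queue [EP, UO, PF, CL, MI, YE, SF, AZ]
Visit EP; enqueue KG, DP → queue [UO, PF, CL, MI, YE, SF, AZ, KG, DP]
Visit UO; enqueue QY → queue [PF, CL, MI, YE, SF, AZ, KG, DP, QY]
Visit PF → queue [CL, MI, YE, SF, AZ, KG, DP, QY]
Visit CL → queue [MI, YE, SF, AZ, KG, DP, QY]
Visit MI → queue [YE, SF, AZ, KG, DP, QY]
Visit YE → queue [SF, AZ, KG, DP, QY]
Visit SF → queue [AZ, KG, DP, QY]
Visit AZ → queue [KG, DP, QY]
Visit KG → queue [DP, QY]
Visit DP → queue [QY]
Visit QY → queue []

Visit order: ED, YT, YF, QT, NU, EP, UO, PF, CL, MI, YE, SF, AZ, KG, DP, QY

KG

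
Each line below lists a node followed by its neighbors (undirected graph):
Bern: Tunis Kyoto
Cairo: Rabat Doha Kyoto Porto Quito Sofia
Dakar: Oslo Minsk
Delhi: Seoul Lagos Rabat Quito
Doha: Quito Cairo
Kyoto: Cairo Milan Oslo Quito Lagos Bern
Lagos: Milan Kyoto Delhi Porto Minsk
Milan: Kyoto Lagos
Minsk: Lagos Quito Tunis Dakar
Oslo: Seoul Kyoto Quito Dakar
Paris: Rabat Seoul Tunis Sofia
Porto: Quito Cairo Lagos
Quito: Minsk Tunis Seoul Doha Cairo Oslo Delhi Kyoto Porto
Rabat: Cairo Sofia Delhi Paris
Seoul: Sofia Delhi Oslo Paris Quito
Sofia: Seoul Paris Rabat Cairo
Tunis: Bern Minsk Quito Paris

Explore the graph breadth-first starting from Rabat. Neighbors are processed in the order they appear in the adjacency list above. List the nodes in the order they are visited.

Rabat Cairo Sofia Delhi Paris Doha Kyoto Porto Quito Seoul Lagos Tunis Milan Oslo Bern Minsk Dakar

Visit Rabat; enqueue Cairo, Sofia, Delhi, Paris → queue [Cairo, Sofia, Delhi, Paris]
Visit Cairo; enqueue Doha, Kyoto, Porto, Quito → queue [Sofia, Delhi, Paris, Doha, Kyoto, Porto, Quito]
Visit Sofia; enqueue Seoul → queue [Delhi, Paris, Doha, Kyoto, Porto, Quito, Seoul]
Visit Delhi; enqueue Lagos → queue [Paris, Doha, Kyoto, Porto, Quito, Seoul, Lagos]
Visit Paris; enqueue Tunis → queue [Doha, Kyoto, Porto, Quito, Seoul, Lagos, Tunis]
Visit Doha → queue [Kyoto, Porto, Quito, Seoul, Lagos, Tunis]
Visit Kyoto; enqueue Milan, Oslo, Bern → queue [Porto, Quito, Seoul, Lagos, Tunis, Milan, Oslo, Bern]
Visit Porto → queue [Quito, Seoul, Lagos, Tunis, Milan, Oslo, Bern]
Visit Quito; enqueue Minsk → queue [Seoul, Lagos, Tunis, Milan, Oslo, Bern, Minsk]
Visit Seoul → queue [Lagos, Tunis, Milan, Oslo, Bern, Minsk]
Visit Lagos → queue [Tunis, Milan, Oslo, Bern, Minsk]
Visit Tunis → queue [Milan, Oslo, Bern, Minsk]
Visit Milan → queue [Oslo, Bern, Minsk]
Visit Oslo; enqueue Dakar → queue [Bern, Minsk, Dakar]
Visit Bern → queue [Minsk, Dakar]
Visit Minsk → queue [Dakar]
Visit Dakar → queue []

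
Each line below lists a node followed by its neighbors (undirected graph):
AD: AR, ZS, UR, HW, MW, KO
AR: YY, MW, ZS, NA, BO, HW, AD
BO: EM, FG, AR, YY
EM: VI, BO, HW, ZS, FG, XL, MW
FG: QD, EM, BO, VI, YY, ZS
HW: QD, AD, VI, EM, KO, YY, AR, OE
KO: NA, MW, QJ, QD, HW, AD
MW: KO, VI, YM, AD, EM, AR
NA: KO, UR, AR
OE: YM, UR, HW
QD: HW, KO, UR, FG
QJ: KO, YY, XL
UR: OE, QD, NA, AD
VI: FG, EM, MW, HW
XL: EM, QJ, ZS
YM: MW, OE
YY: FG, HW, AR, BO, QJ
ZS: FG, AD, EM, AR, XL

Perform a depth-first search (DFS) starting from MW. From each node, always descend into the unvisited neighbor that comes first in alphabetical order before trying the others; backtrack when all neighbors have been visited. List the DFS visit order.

MW -> AD -> AR -> BO -> EM -> FG -> QD -> HW -> KO -> NA -> UR -> OE -> YM -> QJ -> XL -> ZS -> YY -> VI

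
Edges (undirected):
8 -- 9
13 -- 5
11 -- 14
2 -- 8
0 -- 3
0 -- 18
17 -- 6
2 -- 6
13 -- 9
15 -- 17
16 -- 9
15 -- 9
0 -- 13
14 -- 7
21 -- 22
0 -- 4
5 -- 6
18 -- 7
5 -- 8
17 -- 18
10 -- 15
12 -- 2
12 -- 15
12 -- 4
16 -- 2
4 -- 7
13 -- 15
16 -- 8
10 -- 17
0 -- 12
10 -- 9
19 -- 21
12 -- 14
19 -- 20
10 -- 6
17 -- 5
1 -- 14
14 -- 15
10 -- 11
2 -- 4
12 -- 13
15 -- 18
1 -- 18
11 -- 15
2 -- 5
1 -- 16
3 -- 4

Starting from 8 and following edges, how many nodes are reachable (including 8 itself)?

19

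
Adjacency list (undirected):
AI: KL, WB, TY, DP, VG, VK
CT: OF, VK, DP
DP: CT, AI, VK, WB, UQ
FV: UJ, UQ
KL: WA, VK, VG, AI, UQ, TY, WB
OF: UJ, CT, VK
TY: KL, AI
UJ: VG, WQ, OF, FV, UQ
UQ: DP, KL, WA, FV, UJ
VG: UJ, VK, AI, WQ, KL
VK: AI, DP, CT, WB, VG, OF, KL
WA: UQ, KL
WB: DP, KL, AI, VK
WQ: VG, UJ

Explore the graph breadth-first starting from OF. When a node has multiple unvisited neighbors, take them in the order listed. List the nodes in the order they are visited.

OF, UJ, CT, VK, VG, WQ, FV, UQ, DP, AI, WB, KL, WA, TY

Visit OF; enqueue UJ, CT, VK → queue [UJ, CT, VK]
Visit UJ; enqueue VG, WQ, FV, UQ → queue [CT, VK, VG, WQ, FV, UQ]
Visit CT; enqueue DP → queue [VK, VG, WQ, FV, UQ, DP]
Visit VK; enqueue AI, WB, KL → queue [VG, WQ, FV, UQ, DP, AI, WB, KL]
Visit VG → queue [WQ, FV, UQ, DP, AI, WB, KL]
Visit WQ → queue [FV, UQ, DP, AI, WB, KL]
Visit FV → queue [UQ, DP, AI, WB, KL]
Visit UQ; enqueue WA → queue [DP, AI, WB, KL, WA]
Visit DP → queue [AI, WB, KL, WA]
Visit AI; enqueue TY → queue [WB, KL, WA, TY]
Visit WB → queue [KL, WA, TY]
Visit KL → queue [WA, TY]
Visit WA → queue [TY]
Visit TY → queue []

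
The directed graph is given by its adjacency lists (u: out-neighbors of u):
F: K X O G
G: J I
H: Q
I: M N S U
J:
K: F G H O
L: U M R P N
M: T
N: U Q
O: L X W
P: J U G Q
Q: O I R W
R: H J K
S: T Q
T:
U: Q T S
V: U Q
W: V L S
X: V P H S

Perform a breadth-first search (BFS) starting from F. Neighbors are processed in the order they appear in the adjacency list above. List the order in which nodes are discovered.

Visit F; enqueue K, X, O, G → queue [K, X, O, G]
Visit K; enqueue H → queue [X, O, G, H]
Visit X; enqueue V, P, S → queue [O, G, H, V, P, S]
Visit O; enqueue L, W → queue [G, H, V, P, S, L, W]
Visit G; enqueue J, I → queue [H, V, P, S, L, W, J, I]
Visit H; enqueue Q → queue [V, P, S, L, W, J, I, Q]
Visit V; enqueue U → queue [P, S, L, W, J, I, Q, U]
Visit P → queue [S, L, W, J, I, Q, U]
Visit S; enqueue T → queue [L, W, J, I, Q, U, T]
Visit L; enqueue M, R, N → queue [W, J, I, Q, U, T, M, R, N]
Visit W → queue [J, I, Q, U, T, M, R, N]
Visit J → queue [I, Q, U, T, M, R, N]
Visit I → queue [Q, U, T, M, R, N]
Visit Q → queue [U, T, M, R, N]
Visit U → queue [T, M, R, N]
Visit T → queue [M, R, N]
Visit M → queue [R, N]
Visit R → queue [N]
Visit N → queue []

F, K, X, O, G, H, V, P, S, L, W, J, I, Q, U, T, M, R, N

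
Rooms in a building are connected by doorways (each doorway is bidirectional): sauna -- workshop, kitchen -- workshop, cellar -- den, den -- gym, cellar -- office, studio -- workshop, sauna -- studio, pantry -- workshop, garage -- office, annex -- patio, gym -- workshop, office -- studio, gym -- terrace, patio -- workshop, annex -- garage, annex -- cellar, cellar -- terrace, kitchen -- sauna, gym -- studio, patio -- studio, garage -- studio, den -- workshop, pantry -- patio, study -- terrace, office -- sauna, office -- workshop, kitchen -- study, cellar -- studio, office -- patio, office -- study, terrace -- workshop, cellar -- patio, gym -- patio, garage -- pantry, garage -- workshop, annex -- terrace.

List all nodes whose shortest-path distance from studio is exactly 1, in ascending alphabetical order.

Level 0: studio
Level 1: cellar, garage, gym, office, patio, sauna, workshop
Level 2: annex, den, kitchen, pantry, study, terrace

cellar, garage, gym, office, patio, sauna, workshop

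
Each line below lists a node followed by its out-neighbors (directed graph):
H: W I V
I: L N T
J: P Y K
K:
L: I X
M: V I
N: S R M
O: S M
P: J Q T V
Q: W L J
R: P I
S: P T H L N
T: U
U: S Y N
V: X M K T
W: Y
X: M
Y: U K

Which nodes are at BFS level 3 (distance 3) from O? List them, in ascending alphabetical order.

Level 0: O
Level 1: M, S
Level 2: H, I, L, N, P, T, V
Level 3: J, K, Q, R, U, W, X
Level 4: Y

J, K, Q, R, U, W, X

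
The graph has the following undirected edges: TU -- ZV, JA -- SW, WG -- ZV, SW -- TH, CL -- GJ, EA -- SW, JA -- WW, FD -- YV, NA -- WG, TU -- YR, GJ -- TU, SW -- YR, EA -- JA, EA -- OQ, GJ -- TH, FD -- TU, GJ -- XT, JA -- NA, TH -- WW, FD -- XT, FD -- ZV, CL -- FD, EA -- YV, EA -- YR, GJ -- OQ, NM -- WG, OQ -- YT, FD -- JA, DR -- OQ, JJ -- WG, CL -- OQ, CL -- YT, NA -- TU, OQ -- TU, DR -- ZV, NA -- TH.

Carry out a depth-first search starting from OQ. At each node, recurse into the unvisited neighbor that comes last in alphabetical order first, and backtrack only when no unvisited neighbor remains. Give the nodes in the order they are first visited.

Visit OQ
OQ → YT
YT → CL
CL → GJ
GJ → XT
XT → FD
FD → ZV
ZV → WG
WG → NM
WG → NA
NA → TU
TU → YR
YR → SW
SW → TH
TH → WW
WW → JA
JA → EA
EA → YV
WG → JJ
ZV → DR

OQ, YT, CL, GJ, XT, FD, ZV, WG, NM, NA, TU, YR, SW, TH, WW, JA, EA, YV, JJ, DR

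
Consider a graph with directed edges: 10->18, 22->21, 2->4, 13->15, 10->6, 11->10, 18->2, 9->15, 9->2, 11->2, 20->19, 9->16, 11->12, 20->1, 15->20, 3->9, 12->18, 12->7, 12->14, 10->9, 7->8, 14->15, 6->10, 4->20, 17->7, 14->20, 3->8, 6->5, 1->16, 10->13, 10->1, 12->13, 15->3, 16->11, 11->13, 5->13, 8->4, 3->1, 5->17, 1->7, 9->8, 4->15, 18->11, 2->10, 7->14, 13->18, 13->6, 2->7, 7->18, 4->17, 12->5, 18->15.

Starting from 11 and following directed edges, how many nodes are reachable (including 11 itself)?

20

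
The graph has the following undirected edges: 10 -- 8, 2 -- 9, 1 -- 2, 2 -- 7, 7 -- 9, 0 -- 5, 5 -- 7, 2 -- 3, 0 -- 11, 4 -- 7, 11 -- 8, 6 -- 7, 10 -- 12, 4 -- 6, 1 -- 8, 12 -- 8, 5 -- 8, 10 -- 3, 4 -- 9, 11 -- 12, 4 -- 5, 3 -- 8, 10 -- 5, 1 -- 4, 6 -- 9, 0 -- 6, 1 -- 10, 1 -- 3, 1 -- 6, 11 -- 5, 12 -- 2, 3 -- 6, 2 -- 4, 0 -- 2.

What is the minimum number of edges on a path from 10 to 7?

2

Level 0: 10
Level 1: 1, 3, 5, 8, 12
Level 2: 0, 2, 4, 6, 7, 11
Level 3: 9
7 first appears at level 2.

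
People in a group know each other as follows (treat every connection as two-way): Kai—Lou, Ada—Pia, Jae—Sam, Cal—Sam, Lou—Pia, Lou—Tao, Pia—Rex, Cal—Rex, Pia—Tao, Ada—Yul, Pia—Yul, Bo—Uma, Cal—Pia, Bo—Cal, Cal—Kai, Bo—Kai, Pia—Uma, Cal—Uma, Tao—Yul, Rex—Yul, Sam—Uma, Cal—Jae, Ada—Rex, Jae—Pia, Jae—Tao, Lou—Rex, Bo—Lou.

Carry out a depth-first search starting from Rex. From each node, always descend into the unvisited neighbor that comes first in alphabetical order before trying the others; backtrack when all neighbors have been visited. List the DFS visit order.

Visit Rex
Rex → Ada
Ada → Pia
Pia → Cal
Cal → Bo
Bo → Kai
Kai → Lou
Lou → Tao
Tao → Jae
Jae → Sam
Sam → Uma
Tao → Yul

Rex -> Ada -> Pia -> Cal -> Bo -> Kai -> Lou -> Tao -> Jae -> Sam -> Uma -> Yul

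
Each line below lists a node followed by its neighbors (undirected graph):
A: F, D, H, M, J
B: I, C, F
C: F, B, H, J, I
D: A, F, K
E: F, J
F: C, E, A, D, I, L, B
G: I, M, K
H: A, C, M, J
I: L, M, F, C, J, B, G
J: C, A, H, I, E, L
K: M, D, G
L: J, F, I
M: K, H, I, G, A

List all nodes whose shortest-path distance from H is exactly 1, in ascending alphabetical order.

Level 0: H
Level 1: A, C, J, M
Level 2: B, D, E, F, G, I, K, L

A, C, J, M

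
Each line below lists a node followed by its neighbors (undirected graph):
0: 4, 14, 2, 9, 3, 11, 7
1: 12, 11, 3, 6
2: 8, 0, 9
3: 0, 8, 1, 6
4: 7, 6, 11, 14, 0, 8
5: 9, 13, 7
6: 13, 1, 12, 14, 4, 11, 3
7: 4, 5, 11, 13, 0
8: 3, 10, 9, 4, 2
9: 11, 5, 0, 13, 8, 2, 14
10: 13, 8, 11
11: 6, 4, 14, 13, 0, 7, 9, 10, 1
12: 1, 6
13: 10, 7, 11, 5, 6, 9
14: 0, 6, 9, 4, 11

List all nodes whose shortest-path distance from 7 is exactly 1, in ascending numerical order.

Level 0: 7
Level 1: 0, 4, 5, 11, 13
Level 2: 1, 2, 3, 6, 8, 9, 10, 14
Level 3: 12

0, 4, 5, 11, 13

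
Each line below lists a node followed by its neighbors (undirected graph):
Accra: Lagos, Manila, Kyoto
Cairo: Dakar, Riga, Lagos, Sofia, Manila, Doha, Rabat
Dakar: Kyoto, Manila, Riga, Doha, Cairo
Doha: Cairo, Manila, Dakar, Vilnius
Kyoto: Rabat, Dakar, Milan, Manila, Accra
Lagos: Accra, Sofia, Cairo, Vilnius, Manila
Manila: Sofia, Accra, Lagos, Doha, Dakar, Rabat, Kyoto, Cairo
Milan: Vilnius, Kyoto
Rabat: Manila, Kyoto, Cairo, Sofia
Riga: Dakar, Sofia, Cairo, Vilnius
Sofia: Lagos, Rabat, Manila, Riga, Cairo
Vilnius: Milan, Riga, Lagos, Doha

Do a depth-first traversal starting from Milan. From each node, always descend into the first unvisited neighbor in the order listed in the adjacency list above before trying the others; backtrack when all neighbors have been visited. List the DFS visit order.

Visit Milan
Milan → Vilnius
Vilnius → Riga
Riga → Dakar
Dakar → Kyoto
Kyoto → Rabat
Rabat → Manila
Manila → Sofia
Sofia → Lagos
Lagos → Accra
Lagos → Cairo
Cairo → Doha

Milan, Vilnius, Riga, Dakar, Kyoto, Rabat, Manila, Sofia, Lagos, Accra, Cairo, Doha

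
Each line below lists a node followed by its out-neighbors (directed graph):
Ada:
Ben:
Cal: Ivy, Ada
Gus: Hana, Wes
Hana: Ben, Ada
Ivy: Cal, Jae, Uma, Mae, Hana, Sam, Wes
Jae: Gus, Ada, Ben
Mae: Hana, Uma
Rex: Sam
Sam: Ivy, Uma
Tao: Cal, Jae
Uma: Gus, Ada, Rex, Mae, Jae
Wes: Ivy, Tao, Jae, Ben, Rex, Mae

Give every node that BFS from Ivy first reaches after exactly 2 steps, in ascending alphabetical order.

Level 0: Ivy
Level 1: Cal, Hana, Jae, Mae, Sam, Uma, Wes
Level 2: Ada, Ben, Gus, Rex, Tao

Ada, Ben, Gus, Rex, Tao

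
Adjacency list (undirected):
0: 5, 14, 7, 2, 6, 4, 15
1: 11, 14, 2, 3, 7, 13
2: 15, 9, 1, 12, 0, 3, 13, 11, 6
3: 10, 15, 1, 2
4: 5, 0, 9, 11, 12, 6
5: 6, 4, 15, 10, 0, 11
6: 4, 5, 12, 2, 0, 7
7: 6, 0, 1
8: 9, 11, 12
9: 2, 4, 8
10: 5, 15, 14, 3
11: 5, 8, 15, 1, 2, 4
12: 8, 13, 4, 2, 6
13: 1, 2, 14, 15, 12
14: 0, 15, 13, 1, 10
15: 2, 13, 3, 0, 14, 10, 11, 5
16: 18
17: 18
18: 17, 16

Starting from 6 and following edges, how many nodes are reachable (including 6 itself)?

BFS from 6 visits: 6, 0, 2, 4, 5, 7, 12, 14, 15, 1, 3, 9, 11, 13, 10, 8
Reachable nodes: 16 of 19 total.

16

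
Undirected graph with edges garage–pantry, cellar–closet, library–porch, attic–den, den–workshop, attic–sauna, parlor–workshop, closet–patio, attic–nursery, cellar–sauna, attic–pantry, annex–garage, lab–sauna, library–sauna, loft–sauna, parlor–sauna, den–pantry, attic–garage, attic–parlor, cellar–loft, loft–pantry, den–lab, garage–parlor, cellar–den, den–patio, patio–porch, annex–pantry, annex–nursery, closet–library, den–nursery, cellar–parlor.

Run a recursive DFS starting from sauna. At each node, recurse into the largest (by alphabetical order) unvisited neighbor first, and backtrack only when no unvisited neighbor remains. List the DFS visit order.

Visit sauna
sauna → parlor
parlor → workshop
workshop → den
den → patio
patio → porch
porch → library
library → closet
closet → cellar
cellar → loft
loft → pantry
pantry → garage
garage → attic
attic → nursery
nursery → annex
den → lab

sauna, parlor, workshop, den, patio, porch, library, closet, cellar, loft, pantry, garage, attic, nursery, annex, lab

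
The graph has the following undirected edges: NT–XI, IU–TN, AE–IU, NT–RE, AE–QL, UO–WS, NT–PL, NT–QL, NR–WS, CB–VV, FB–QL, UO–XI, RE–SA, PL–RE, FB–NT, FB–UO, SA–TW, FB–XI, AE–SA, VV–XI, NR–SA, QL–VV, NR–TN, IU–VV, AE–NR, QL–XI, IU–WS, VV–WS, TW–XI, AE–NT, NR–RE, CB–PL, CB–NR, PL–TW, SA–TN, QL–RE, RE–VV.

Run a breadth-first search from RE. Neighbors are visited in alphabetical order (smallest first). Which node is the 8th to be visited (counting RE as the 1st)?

AE

Visit RE; enqueue NR, NT, PL, QL, SA, VV → queue [NR, NT, PL, QL, SA, VV]
Visit NR; enqueue AE, CB, TN, WS → queue [NT, PL, QL, SA, VV, AE, CB, TN, WS]
Visit NT; enqueue FB, XI → queue [PL, QL, SA, VV, AE, CB, TN, WS, FB, XI]
Visit PL; enqueue TW → queue [QL, SA, VV, AE, CB, TN, WS, FB, XI, TW]
Visit QL → queue [SA, VV, AE, CB, TN, WS, FB, XI, TW]
Visit SA → queue [VV, AE, CB, TN, WS, FB, XI, TW]
Visit VV; enqueue IU → queue [AE, CB, TN, WS, FB, XI, TW, IU]
Visit AE → queue [CB, TN, WS, FB, XI, TW, IU]
Visit CB → queue [TN, WS, FB, XI, TW, IU]
Visit TN → queue [WS, FB, XI, TW, IU]
Visit WS; enqueue UO → queue [FB, XI, TW, IU, UO]
Visit FB → queue [XI, TW, IU, UO]
Visit XI → queue [TW, IU, UO]
Visit TW → queue [IU, UO]
Visit IU → queue [UO]
Visit UO → queue []

Visit order: RE, NR, NT, PL, QL, SA, VV, AE, CB, TN, WS, FB, XI, TW, IU, UO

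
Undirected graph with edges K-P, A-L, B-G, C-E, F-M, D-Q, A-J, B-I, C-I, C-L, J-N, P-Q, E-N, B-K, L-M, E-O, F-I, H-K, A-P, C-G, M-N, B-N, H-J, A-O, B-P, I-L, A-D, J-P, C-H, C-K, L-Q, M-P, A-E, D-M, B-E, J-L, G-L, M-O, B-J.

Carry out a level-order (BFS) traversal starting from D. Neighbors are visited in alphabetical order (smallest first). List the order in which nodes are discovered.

Visit D; enqueue A, M, Q → queue [A, M, Q]
Visit A; enqueue E, J, L, O, P → queue [M, Q, E, J, L, O, P]
Visit M; enqueue F, N → queue [Q, E, J, L, O, P, F, N]
Visit Q → queue [E, J, L, O, P, F, N]
Visit E; enqueue B, C → queue [J, L, O, P, F, N, B, C]
Visit J; enqueue H → queue [L, O, P, F, N, B, C, H]
Visit L; enqueue G, I → queue [O, P, F, N, B, C, H, G, I]
Visit O → queue [P, F, N, B, C, H, G, I]
Visit P; enqueue K → queue [F, N, B, C, H, G, I, K]
Visit F → queue [N, B, C, H, G, I, K]
Visit N → queue [B, C, H, G, I, K]
Visit B → queue [C, H, G, I, K]
Visit C → queue [H, G, I, K]
Visit H → queue [G, I, K]
Visit G → queue [I, K]
Visit I → queue [K]
Visit K → queue []

D → A → M → Q → E → J → L → O → P → F → N → B → C → H → G → I → K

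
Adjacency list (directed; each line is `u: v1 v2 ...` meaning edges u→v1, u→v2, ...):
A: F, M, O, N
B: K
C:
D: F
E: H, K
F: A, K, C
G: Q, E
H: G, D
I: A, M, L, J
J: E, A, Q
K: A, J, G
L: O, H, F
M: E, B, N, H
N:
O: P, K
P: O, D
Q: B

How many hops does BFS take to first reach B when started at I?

Level 0: I
Level 1: A, J, L, M
Level 2: B, E, F, H, N, O, Q
Level 3: C, D, G, K, P
B first appears at level 2.

2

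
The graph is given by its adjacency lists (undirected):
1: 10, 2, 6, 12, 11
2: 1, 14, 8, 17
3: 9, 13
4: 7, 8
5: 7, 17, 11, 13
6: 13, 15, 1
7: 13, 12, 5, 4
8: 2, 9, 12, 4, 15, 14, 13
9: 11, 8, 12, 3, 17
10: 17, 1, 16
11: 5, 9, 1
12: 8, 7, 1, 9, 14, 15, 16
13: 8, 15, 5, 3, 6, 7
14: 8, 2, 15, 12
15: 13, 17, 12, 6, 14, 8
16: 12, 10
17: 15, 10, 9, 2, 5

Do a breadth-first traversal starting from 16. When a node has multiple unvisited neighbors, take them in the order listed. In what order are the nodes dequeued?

Visit 16; enqueue 12, 10 → queue [12, 10]
Visit 12; enqueue 8, 7, 1, 9, 14, 15 → queue [10, 8, 7, 1, 9, 14, 15]
Visit 10; enqueue 17 → queue [8, 7, 1, 9, 14, 15, 17]
Visit 8; enqueue 2, 4, 13 → queue [7, 1, 9, 14, 15, 17, 2, 4, 13]
Visit 7; enqueue 5 → queue [1, 9, 14, 15, 17, 2, 4, 13, 5]
Visit 1; enqueue 6, 11 → queue [9, 14, 15, 17, 2, 4, 13, 5, 6, 11]
Visit 9; enqueue 3 → queue [14, 15, 17, 2, 4, 13, 5, 6, 11, 3]
Visit 14 → queue [15, 17, 2, 4, 13, 5, 6, 11, 3]
Visit 15 → queue [17, 2, 4, 13, 5, 6, 11, 3]
Visit 17 → queue [2, 4, 13, 5, 6, 11, 3]
Visit 2 → queue [4, 13, 5, 6, 11, 3]
Visit 4 → queue [13, 5, 6, 11, 3]
Visit 13 → queue [5, 6, 11, 3]
Visit 5 → queue [6, 11, 3]
Visit 6 → queue [11, 3]
Visit 11 → queue [3]
Visit 3 → queue []

16, 12, 10, 8, 7, 1, 9, 14, 15, 17, 2, 4, 13, 5, 6, 11, 3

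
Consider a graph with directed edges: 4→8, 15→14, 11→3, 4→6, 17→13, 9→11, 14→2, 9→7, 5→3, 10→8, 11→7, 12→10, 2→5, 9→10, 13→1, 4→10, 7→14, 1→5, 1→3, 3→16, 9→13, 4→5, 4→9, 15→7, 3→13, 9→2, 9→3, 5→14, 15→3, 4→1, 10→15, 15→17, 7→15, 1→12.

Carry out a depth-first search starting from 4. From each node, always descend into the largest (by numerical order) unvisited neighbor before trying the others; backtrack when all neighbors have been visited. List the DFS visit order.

4, 10, 15, 17, 13, 1, 12, 5, 14, 2, 3, 16, 7, 8, 9, 11, 6

Visit 4
4 → 10
10 → 15
15 → 17
17 → 13
13 → 1
1 → 12
1 → 5
5 → 14
14 → 2
5 → 3
3 → 16
15 → 7
10 → 8
4 → 9
9 → 11
4 → 6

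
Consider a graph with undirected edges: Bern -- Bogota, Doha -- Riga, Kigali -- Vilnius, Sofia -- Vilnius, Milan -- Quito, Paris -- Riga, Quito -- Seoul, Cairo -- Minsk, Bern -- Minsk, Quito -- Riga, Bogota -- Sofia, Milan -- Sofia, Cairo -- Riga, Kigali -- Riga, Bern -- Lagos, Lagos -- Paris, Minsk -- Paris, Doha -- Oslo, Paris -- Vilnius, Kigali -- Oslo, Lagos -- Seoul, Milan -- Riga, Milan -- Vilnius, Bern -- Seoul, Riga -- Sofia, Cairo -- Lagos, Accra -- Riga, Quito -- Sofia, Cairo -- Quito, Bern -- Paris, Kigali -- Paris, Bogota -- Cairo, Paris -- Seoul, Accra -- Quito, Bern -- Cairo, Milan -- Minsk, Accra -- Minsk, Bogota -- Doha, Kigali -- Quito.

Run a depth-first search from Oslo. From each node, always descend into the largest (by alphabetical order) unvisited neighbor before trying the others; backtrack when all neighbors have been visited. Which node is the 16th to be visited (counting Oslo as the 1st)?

Visit Oslo
Oslo → Kigali
Kigali → Vilnius
Vilnius → Sofia
Sofia → Riga
Riga → Quito
Quito → Seoul
Seoul → Paris
Paris → Minsk
Minsk → Milan
Minsk → Cairo
Cairo → Lagos
Lagos → Bern
Bern → Bogota
Bogota → Doha
Minsk → Accra

Visit order: Oslo, Kigali, Vilnius, Sofia, Riga, Quito, Seoul, Paris, Minsk, Milan, Cairo, Lagos, Bern, Bogota, Doha, Accra

Accra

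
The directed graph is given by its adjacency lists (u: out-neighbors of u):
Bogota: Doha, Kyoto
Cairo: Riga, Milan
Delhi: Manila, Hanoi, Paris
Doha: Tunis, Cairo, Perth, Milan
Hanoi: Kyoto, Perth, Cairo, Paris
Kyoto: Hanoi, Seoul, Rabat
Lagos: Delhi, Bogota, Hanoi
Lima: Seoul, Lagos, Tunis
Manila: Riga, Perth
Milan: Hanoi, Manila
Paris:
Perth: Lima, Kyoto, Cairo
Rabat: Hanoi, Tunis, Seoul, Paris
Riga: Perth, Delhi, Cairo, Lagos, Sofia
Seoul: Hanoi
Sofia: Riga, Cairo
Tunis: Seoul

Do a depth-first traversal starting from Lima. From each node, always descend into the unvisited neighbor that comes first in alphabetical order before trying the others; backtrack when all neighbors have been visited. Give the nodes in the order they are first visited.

Lima -> Lagos -> Bogota -> Doha -> Cairo -> Milan -> Hanoi -> Kyoto -> Rabat -> Paris -> Seoul -> Tunis -> Perth -> Manila -> Riga -> Delhi -> Sofia

Visit Lima
Lima → Lagos
Lagos → Bogota
Bogota → Doha
Doha → Cairo
Cairo → Milan
Milan → Hanoi
Hanoi → Kyoto
Kyoto → Rabat
Rabat → Paris
Rabat → Seoul
Rabat → Tunis
Hanoi → Perth
Milan → Manila
Manila → Riga
Riga → Delhi
Riga → Sofia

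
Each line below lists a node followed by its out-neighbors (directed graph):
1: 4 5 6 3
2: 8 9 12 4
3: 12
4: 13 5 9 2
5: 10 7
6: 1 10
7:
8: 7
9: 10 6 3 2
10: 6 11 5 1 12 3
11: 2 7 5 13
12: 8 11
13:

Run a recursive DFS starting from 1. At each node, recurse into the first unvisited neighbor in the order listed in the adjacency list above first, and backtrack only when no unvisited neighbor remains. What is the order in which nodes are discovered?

Visit 1
1 → 4
4 → 13
4 → 5
5 → 10
10 → 6
10 → 11
11 → 2
2 → 8
8 → 7
2 → 9
9 → 3
3 → 12

1, 4, 13, 5, 10, 6, 11, 2, 8, 7, 9, 3, 12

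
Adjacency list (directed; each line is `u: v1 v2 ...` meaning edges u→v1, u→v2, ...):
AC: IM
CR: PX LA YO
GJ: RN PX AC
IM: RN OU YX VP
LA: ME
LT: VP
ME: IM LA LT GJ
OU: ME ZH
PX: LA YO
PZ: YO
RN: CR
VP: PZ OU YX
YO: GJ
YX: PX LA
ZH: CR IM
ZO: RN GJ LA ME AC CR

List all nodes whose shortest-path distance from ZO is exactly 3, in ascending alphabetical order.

Level 0: ZO
Level 1: AC, CR, GJ, LA, ME, RN
Level 2: IM, LT, PX, YO
Level 3: OU, VP, YX
Level 4: PZ, ZH

OU, VP, YX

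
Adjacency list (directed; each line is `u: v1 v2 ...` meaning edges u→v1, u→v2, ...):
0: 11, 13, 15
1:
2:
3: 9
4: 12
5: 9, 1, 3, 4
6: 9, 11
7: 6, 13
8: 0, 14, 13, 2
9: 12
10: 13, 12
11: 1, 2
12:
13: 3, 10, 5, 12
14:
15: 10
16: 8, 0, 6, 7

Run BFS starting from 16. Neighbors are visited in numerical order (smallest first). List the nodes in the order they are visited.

Visit 16; enqueue 0, 6, 7, 8 → queue [0, 6, 7, 8]
Visit 0; enqueue 11, 13, 15 → queue [6, 7, 8, 11, 13, 15]
Visit 6; enqueue 9 → queue [7, 8, 11, 13, 15, 9]
Visit 7 → queue [8, 11, 13, 15, 9]
Visit 8; enqueue 2, 14 → queue [11, 13, 15, 9, 2, 14]
Visit 11; enqueue 1 → queue [13, 15, 9, 2, 14, 1]
Visit 13; enqueue 3, 5, 10, 12 → queue [15, 9, 2, 14, 1, 3, 5, 10, 12]
Visit 15 → queue [9, 2, 14, 1, 3, 5, 10, 12]
Visit 9 → queue [2, 14, 1, 3, 5, 10, 12]
Visit 2 → queue [14, 1, 3, 5, 10, 12]
Visit 14 → queue [1, 3, 5, 10, 12]
Visit 1 → queue [3, 5, 10, 12]
Visit 3 → queue [5, 10, 12]
Visit 5; enqueue 4 → queue [10, 12, 4]
Visit 10 → queue [12, 4]
Visit 12 → queue [4]
Visit 4 → queue []

16 → 0 → 6 → 7 → 8 → 11 → 13 → 15 → 9 → 2 → 14 → 1 → 3 → 5 → 10 → 12 → 4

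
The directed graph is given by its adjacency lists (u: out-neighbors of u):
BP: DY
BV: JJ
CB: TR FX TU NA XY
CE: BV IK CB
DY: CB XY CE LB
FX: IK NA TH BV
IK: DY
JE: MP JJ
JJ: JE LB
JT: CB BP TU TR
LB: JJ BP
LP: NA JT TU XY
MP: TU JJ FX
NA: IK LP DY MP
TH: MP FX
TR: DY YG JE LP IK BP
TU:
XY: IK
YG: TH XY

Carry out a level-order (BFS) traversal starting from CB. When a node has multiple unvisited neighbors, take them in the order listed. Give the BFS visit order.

Visit CB; enqueue TR, FX, TU, NA, XY → queue [TR, FX, TU, NA, XY]
Visit TR; enqueue DY, YG, JE, LP, IK, BP → queue [FX, TU, NA, XY, DY, YG, JE, LP, IK, BP]
Visit FX; enqueue TH, BV → queue [TU, NA, XY, DY, YG, JE, LP, IK, BP, TH, BV]
Visit TU → queue [NA, XY, DY, YG, JE, LP, IK, BP, TH, BV]
Visit NA; enqueue MP → queue [XY, DY, YG, JE, LP, IK, BP, TH, BV, MP]
Visit XY → queue [DY, YG, JE, LP, IK, BP, TH, BV, MP]
Visit DY; enqueue CE, LB → queue [YG, JE, LP, IK, BP, TH, BV, MP, CE, LB]
Visit YG → queue [JE, LP, IK, BP, TH, BV, MP, CE, LB]
Visit JE; enqueue JJ → queue [LP, IK, BP, TH, BV, MP, CE, LB, JJ]
Visit LP; enqueue JT → queue [IK, BP, TH, BV, MP, CE, LB, JJ, JT]
Visit IK → queue [BP, TH, BV, MP, CE, LB, JJ, JT]
Visit BP → queue [TH, BV, MP, CE, LB, JJ, JT]
Visit TH → queue [BV, MP, CE, LB, JJ, JT]
Visit BV → queue [MP, CE, LB, JJ, JT]
Visit MP → queue [CE, LB, JJ, JT]
Visit CE → queue [LB, JJ, JT]
Visit LB → queue [JJ, JT]
Visit JJ → queue [JT]
Visit JT → queue []

CB -> TR -> FX -> TU -> NA -> XY -> DY -> YG -> JE -> LP -> IK -> BP -> TH -> BV -> MP -> CE -> LB -> JJ -> JT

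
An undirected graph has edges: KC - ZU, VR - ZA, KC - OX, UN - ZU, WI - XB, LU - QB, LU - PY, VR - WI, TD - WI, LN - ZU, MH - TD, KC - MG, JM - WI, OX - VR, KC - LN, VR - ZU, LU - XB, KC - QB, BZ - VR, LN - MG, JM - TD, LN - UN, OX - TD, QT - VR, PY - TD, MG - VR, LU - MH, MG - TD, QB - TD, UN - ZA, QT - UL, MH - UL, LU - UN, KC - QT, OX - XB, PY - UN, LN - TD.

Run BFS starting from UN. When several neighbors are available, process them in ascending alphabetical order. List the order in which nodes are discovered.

UN, LN, LU, PY, ZA, ZU, KC, MG, TD, MH, QB, XB, VR, OX, QT, JM, WI, UL, BZ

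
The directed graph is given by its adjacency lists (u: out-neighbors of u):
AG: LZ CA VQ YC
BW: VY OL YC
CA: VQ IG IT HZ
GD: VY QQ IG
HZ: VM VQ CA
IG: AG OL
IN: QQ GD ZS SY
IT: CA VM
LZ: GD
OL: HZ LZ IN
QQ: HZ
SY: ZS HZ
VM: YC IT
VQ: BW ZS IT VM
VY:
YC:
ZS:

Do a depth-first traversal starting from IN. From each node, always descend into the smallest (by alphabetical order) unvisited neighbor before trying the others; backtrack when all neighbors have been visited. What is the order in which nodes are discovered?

IN → GD → IG → AG → CA → HZ → VM → IT → YC → VQ → BW → OL → LZ → VY → ZS → QQ → SY

Visit IN
IN → GD
GD → IG
IG → AG
AG → CA
CA → HZ
HZ → VM
VM → IT
VM → YC
HZ → VQ
VQ → BW
BW → OL
OL → LZ
BW → VY
VQ → ZS
GD → QQ
IN → SY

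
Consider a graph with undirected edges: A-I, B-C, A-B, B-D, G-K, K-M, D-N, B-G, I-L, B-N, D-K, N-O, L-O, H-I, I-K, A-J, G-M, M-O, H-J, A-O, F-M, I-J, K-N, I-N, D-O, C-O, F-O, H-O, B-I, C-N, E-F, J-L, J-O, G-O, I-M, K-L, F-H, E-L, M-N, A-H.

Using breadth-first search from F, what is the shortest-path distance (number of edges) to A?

2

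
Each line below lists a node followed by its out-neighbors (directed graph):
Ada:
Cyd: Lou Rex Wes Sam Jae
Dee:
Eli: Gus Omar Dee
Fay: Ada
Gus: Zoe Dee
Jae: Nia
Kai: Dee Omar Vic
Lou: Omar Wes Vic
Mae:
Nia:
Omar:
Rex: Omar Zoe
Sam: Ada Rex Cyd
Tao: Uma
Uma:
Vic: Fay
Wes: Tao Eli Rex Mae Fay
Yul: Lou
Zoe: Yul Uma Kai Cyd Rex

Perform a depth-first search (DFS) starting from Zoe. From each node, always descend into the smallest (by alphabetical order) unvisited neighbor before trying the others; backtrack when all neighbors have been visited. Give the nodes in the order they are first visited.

Visit Zoe
Zoe → Cyd
Cyd → Jae
Jae → Nia
Cyd → Lou
Lou → Omar
Lou → Vic
Vic → Fay
Fay → Ada
Lou → Wes
Wes → Eli
Eli → Dee
Eli → Gus
Wes → Mae
Wes → Rex
Wes → Tao
Tao → Uma
Cyd → Sam
Zoe → Kai
Zoe → Yul

Zoe, Cyd, Jae, Nia, Lou, Omar, Vic, Fay, Ada, Wes, Eli, Dee, Gus, Mae, Rex, Tao, Uma, Sam, Kai, Yul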